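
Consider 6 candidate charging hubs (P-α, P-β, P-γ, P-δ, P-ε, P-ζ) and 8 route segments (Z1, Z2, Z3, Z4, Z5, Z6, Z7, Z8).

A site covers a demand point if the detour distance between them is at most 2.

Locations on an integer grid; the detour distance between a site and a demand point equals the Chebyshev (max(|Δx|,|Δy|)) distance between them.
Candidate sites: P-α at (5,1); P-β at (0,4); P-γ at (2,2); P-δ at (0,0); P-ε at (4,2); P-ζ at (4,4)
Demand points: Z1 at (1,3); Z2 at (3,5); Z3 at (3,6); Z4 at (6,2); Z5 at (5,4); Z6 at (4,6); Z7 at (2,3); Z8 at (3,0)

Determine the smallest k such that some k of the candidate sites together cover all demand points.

Coverage sets (demand points within 2 of each site):
  P-α: {Z4, Z8}
  P-β: {Z1, Z7}
  P-γ: {Z1, Z7, Z8}
  P-δ: {}
  P-ε: {Z4, Z5, Z7, Z8}
  P-ζ: {Z2, Z3, Z4, Z5, Z6, Z7}
No single site covers all 8 demand points.
But {P-γ, P-ζ} covers everything, so the minimum is 2.

2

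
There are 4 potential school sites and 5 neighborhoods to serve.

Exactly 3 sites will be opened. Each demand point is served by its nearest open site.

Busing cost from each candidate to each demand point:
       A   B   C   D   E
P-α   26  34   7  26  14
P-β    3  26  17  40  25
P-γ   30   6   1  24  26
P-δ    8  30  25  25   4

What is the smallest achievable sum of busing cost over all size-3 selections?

38

Open {P-β, P-γ, P-δ}.
  A→P-β 3, B→P-γ 6, C→P-γ 1, D→P-γ 24, E→P-δ 4  ⇒ total 38.
Compare {P-α, P-γ, P-δ}: total 43.
Compare {P-α, P-β, P-γ}: total 48.
No size-3 selection does better; minimum is 38.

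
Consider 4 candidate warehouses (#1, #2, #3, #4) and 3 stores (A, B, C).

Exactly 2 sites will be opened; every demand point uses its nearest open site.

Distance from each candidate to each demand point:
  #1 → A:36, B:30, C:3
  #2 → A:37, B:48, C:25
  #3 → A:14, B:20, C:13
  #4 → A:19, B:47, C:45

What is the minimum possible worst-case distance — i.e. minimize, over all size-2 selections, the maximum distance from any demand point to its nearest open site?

Open {#1, #3}.
  Farthest demand point is B at distance 20 (to #3); all others are ≤ 20.
With {#2, #3} the worst case is 20.
With {#3, #4} the worst case is 20.
No size-2 selection achieves below 20.

20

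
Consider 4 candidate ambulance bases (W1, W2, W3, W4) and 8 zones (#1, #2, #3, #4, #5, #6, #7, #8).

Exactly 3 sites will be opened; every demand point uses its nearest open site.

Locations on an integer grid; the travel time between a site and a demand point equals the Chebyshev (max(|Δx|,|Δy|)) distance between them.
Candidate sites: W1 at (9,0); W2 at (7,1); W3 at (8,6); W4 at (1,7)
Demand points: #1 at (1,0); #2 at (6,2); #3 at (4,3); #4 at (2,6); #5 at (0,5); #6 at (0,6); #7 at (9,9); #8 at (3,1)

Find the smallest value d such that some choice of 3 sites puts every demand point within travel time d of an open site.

Open {W2, W3, W4}.
  Farthest demand point is #1 at travel time 6 (to W2); all others are ≤ 6.
With {W1, W2, W3} the worst case is 7.
With {W1, W3, W4} the worst case is 7.
No size-3 selection achieves below 6.

6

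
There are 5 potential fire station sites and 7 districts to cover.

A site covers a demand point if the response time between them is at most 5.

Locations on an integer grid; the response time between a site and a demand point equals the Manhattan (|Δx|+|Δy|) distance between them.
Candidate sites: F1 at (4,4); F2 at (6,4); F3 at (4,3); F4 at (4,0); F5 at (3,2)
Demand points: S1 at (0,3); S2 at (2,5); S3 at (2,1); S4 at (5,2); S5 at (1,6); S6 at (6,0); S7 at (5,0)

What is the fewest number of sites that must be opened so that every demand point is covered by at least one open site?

2

Coverage sets (demand points within 5 of each site):
  F1: {S1, S2, S3, S4, S5, S7}
  F2: {S2, S4, S6, S7}
  F3: {S1, S2, S3, S4, S6, S7}
  F4: {S3, S4, S6, S7}
  F5: {S1, S2, S3, S4, S6, S7}
No single site covers all 7 demand points.
But {F1, F2} covers everything, so the minimum is 2.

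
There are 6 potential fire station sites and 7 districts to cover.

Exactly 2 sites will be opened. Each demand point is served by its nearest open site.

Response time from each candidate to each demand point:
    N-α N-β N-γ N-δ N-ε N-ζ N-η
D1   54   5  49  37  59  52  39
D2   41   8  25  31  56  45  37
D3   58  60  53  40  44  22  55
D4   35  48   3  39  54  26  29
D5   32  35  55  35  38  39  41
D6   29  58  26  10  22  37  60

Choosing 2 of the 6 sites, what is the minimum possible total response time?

Open {D4, D6}.
  N-α→D6 29, N-β→D4 48, N-γ→D4 3, N-δ→D6 10, N-ε→D6 22, N-ζ→D4 26, N-η→D4 29  ⇒ total 167.
Compare {D1, D6}: total 168.
Compare {D2, D6}: total 168.
No size-2 selection does better; minimum is 167.

167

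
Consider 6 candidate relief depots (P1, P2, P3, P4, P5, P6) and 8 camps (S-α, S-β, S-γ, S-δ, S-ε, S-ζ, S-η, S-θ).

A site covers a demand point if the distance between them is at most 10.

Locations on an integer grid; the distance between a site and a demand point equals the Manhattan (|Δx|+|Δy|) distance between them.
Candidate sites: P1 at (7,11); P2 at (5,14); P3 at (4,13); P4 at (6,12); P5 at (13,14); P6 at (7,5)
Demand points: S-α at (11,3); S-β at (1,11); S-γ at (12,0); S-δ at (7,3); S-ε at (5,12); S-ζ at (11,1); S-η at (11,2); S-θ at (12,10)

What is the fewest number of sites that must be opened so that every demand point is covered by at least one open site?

Coverage sets (demand points within 10 of each site):
  P1: {S-β, S-δ, S-ε, S-θ}
  P2: {S-β, S-ε}
  P3: {S-β, S-ε}
  P4: {S-β, S-δ, S-ε, S-θ}
  P5: {S-ε, S-θ}
  P6: {S-α, S-γ, S-δ, S-ε, S-ζ, S-η, S-θ}
No single site covers all 8 demand points.
But {P1, P6} covers everything, so the minimum is 2.

2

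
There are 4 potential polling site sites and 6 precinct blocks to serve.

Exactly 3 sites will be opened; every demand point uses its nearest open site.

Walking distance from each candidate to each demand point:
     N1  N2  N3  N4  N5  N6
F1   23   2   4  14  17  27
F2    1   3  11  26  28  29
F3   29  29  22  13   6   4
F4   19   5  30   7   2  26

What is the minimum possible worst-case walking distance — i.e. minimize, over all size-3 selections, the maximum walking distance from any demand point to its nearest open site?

11

Open {F2, F3, F4}.
  Farthest demand point is N3 at walking distance 11 (to F2); all others are ≤ 11.
With {F1, F2, F3} the worst case is 13.
With {F1, F3, F4} the worst case is 19.
No size-3 selection achieves below 11.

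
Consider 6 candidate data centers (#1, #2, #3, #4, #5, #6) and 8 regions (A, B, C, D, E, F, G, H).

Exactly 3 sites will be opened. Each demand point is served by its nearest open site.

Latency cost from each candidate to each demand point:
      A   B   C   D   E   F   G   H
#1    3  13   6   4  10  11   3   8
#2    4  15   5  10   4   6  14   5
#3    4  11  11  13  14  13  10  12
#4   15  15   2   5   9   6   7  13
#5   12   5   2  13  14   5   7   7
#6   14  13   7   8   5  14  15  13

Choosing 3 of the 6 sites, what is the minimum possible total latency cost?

Open {#1, #2, #5}.
  A→#1 3, B→#5 5, C→#5 2, D→#1 4, E→#2 4, F→#5 5, G→#1 3, H→#2 5  ⇒ total 31.
Compare {#1, #5, #6}: total 34.
Compare {#2, #4, #5}: total 37.
No size-3 selection does better; minimum is 31.

31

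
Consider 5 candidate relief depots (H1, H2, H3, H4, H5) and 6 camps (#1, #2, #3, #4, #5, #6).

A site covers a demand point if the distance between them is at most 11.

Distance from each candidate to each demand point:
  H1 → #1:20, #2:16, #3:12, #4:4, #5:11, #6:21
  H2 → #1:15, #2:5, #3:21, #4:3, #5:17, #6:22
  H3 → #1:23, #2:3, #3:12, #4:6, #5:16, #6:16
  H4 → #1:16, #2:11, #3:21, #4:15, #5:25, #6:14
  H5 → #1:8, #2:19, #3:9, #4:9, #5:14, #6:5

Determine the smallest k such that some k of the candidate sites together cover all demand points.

3

Coverage sets (demand points within 11 of each site):
  H1: {#4, #5}
  H2: {#2, #4}
  H3: {#2, #4}
  H4: {#2}
  H5: {#1, #3, #4, #6}
No 2 sites suffice: every size-2 union leaves at least one demand point uncovered.
But {H1, H2, H5} covers everything, so the minimum is 3.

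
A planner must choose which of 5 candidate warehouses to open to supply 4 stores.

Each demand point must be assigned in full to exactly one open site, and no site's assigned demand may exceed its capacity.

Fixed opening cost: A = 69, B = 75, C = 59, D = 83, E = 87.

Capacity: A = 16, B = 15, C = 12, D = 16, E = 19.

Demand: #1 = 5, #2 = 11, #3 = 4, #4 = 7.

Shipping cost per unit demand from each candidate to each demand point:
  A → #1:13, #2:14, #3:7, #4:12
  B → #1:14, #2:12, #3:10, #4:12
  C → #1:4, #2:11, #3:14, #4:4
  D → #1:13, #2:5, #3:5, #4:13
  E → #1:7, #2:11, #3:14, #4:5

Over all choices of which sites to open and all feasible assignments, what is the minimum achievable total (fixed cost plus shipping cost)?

265

Open {C, D}; cheapest assignment that respects the capacities:
  C (cap 12, load 12): #1, #4 — cost 5×4 + 7×4 = 48
  D (cap 16, load 15): #2, #3 — cost 11×5 + 4×5 = 75
  Shipping 123, fixed 142 → total 265.
  Any other capacity-feasible assignment to {C, D} ships for at least 123.
Compare {D, E}: its best feasible assignment gives total 315.
Compare {A, C, D}: its best feasible assignment gives total 334.
Every other set of open sites that can feasibly serve all demand totals ≥ 315 even under its best assignment. Minimum: 265.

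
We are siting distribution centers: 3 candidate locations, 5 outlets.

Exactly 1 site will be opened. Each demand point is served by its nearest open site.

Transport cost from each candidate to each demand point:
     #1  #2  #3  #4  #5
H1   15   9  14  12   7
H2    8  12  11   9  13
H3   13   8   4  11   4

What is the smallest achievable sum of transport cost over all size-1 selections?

40

Open {H3}.
  #1→H3 13, #2→H3 8, #3→H3 4, #4→H3 11, #5→H3 4  ⇒ total 40.
Compare {H2}: total 53.
Compare {H1}: total 57.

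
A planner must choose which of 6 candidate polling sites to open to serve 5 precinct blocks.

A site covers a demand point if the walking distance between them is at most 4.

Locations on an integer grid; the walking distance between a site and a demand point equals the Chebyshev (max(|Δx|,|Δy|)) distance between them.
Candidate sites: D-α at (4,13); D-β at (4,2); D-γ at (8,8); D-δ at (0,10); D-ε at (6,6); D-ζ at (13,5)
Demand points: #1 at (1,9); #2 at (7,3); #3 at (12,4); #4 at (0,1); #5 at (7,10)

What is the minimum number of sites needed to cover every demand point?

Coverage sets (demand points within 4 of each site):
  D-α: {#1, #5}
  D-β: {#2, #4}
  D-γ: {#3, #5}
  D-δ: {#1}
  D-ε: {#2, #5}
  D-ζ: {#3}
No 2 sites suffice: every size-2 union leaves at least one demand point uncovered.
But {D-α, D-β, D-γ} covers everything, so the minimum is 3.

3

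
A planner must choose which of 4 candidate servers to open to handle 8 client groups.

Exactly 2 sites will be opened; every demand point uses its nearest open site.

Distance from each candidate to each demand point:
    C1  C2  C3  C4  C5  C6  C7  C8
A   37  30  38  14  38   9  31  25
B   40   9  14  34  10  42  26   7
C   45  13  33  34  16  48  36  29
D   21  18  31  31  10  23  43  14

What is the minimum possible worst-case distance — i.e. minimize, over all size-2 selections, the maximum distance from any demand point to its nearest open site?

31

Open {A, D}.
  Farthest demand point is C3 at distance 31 (to D); all others are ≤ 31.
With {B, D} the worst case is 31.
With {C, D} the worst case is 36.
No size-2 selection achieves below 31.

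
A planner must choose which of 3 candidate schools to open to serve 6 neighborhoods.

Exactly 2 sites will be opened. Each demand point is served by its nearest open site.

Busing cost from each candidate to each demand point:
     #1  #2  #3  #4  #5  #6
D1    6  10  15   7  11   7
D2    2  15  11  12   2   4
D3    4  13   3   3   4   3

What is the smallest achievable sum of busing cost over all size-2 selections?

26

Open {D2, D3}.
  #1→D2 2, #2→D3 13, #3→D3 3, #4→D3 3, #5→D2 2, #6→D3 3  ⇒ total 26.
Compare {D1, D3}: total 27.
Compare {D1, D2}: total 36.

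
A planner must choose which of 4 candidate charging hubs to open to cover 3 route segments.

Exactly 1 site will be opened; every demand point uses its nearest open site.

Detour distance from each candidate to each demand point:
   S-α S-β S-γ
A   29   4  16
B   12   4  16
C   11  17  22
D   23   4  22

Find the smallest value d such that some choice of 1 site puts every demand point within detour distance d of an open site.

Open {B}.
  Farthest demand point is S-γ at detour distance 16 (to B); all others are ≤ 16.
With {C} the worst case is 22.
With {D} the worst case is 23.
No size-1 selection achieves below 16.

16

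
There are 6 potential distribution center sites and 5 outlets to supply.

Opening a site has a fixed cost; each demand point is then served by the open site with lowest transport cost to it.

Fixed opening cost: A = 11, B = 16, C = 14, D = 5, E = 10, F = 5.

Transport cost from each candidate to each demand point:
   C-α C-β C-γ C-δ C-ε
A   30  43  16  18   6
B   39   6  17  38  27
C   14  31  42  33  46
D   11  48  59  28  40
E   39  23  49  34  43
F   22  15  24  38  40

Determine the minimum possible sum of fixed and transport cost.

Open {A, D, F}: assign each demand point to its cheapest open site.
  C-α→D 11, C-β→F 15, C-γ→A 16, C-δ→A 18, C-ε→A 6
  transport cost 66, fixed 21 → total 87.
Compare {A, B, D}: transport cost 57 + fixed 32 = 89.
Compare {A, F}: transport cost 77 + fixed 16 = 93.
Compare {A, B, D, F}: transport cost 57 + fixed 37 = 94.
All other subsets cost ≥ 89. Minimum total cost: 87.

87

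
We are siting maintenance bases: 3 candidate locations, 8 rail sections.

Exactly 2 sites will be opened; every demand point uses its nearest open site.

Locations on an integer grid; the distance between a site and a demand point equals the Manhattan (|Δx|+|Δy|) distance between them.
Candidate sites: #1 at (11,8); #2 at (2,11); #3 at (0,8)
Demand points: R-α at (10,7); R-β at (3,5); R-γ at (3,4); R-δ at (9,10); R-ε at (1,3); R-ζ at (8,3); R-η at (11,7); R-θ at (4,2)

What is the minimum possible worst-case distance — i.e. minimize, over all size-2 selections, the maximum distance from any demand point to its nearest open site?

Open {#1, #3}.
  Farthest demand point is R-θ at distance 10 (to #3); all others are ≤ 10.
With {#1, #2} the worst case is 11.
With {#2, #3} the worst case is 13.
No size-2 selection achieves below 10.

10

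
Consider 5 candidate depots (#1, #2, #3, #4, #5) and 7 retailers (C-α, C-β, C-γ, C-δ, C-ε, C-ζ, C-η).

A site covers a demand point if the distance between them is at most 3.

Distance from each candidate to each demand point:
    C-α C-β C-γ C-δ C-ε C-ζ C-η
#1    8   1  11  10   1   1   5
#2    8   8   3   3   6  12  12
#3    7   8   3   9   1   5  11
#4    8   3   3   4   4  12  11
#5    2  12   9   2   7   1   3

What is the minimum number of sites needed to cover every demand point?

Coverage sets (demand points within 3 of each site):
  #1: {C-β, C-ε, C-ζ}
  #2: {C-γ, C-δ}
  #3: {C-γ, C-ε}
  #4: {C-β, C-γ}
  #5: {C-α, C-δ, C-ζ, C-η}
No 2 sites suffice: every size-2 union leaves at least one demand point uncovered.
But {#1, #2, #5} covers everything, so the minimum is 3.

3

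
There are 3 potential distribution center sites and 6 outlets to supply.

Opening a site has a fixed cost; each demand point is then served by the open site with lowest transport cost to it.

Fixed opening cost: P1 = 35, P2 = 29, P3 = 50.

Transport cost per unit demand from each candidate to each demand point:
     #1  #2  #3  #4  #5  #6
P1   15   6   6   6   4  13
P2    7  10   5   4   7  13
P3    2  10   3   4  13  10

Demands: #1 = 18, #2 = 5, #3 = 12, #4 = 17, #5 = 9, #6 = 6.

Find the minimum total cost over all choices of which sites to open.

Open {P1, P3}: assign each demand point to its cheapest open site.
  #1→P3 18×2=36, #2→P1 5×6=30, #3→P3 12×3=36, #4→P3 17×4=68, #5→P1 9×4=36, #6→P3 6×10=60
  transport cost 266, fixed 85 → total 351.
Compare {P1, P2, P3}: transport cost 266 + fixed 114 = 380.
Compare {P2, P3}: transport cost 313 + fixed 79 = 392.
Compare {P3}: transport cost 367 + fixed 50 = 417.
All other subsets cost ≥ 380. Minimum total cost: 351.

351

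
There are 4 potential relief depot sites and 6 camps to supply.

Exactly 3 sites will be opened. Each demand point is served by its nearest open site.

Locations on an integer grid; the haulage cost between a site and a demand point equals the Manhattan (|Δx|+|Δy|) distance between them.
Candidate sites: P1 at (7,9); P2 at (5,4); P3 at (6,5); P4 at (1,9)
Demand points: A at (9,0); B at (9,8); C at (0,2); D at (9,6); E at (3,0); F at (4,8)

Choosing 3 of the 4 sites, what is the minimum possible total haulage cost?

32

Open {P1, P2, P3}.
  A→P2 8, B→P1 3, C→P2 7, D→P3 4, E→P2 6, F→P1 4  ⇒ total 32.
Compare {P1, P2, P4}: total 33.
Compare {P1, P3, P4}: total 35.
No size-3 selection does better; minimum is 32.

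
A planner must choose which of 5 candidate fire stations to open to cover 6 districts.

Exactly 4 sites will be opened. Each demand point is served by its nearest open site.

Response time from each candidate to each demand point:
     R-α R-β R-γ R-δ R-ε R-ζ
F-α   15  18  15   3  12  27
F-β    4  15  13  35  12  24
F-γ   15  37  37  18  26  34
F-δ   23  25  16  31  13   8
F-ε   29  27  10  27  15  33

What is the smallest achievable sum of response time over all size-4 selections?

52

Open {F-α, F-β, F-δ, F-ε}.
  R-α→F-β 4, R-β→F-β 15, R-γ→F-ε 10, R-δ→F-α 3, R-ε→F-α 12, R-ζ→F-δ 8  ⇒ total 52.
Compare {F-α, F-β, F-γ, F-δ}: total 55.
Compare {F-α, F-γ, F-δ, F-ε}: total 66.
No size-4 selection does better; minimum is 52.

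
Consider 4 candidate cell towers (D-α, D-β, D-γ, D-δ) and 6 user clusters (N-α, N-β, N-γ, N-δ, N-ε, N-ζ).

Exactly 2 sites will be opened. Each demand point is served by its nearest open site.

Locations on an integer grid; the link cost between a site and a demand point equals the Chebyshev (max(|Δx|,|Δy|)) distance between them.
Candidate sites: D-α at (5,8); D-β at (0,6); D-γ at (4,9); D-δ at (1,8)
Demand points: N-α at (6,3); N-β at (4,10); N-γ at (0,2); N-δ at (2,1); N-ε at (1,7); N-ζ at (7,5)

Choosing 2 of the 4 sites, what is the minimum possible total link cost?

Open {D-α, D-β}.
  N-α→D-α 5, N-β→D-α 2, N-γ→D-β 4, N-δ→D-β 5, N-ε→D-β 1, N-ζ→D-α 3  ⇒ total 20.
Compare {D-β, D-γ}: total 21.
Compare {D-α, D-δ}: total 24.
No size-2 selection does better; minimum is 20.

20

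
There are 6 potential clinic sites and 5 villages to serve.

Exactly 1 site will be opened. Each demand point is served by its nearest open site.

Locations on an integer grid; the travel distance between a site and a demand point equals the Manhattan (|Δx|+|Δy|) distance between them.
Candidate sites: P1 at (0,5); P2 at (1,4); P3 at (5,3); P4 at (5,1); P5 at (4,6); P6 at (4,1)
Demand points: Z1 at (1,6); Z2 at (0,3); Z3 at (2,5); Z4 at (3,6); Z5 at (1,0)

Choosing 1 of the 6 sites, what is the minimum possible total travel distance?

14

Open {P2}.
  Z1→P2 2, Z2→P2 2, Z3→P2 2, Z4→P2 4, Z5→P2 4  ⇒ total 14.
Compare {P1}: total 16.
Compare {P5}: total 23.
No size-1 selection does better; minimum is 14.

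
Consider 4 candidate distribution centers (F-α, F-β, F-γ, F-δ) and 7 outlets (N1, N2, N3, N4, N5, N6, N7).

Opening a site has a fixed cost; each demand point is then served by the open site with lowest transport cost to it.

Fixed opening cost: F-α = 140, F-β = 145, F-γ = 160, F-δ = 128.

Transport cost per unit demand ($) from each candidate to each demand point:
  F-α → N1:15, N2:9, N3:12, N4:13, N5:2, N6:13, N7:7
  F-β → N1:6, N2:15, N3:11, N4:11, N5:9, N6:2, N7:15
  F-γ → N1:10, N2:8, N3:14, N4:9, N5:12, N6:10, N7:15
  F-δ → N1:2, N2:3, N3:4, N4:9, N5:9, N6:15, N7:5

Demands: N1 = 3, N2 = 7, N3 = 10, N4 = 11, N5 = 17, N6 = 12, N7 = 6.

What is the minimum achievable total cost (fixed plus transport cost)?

Open {F-β, F-δ}: assign each demand point to its cheapest open site.
  N1→F-δ 3×2=6, N2→F-δ 7×3=21, N3→F-δ 10×4=40, N4→F-δ 11×9=99, N5→F-β 17×9=153, N6→F-β 12×2=24, N7→F-δ 6×5=30
  transport cost 373, fixed 273 → total 646.
Compare {F-α, F-δ}: transport cost 386 + fixed 268 = 654.
Compare {F-δ}: transport cost 529 + fixed 128 = 657.
Compare {F-α, F-β, F-δ}: transport cost 254 + fixed 413 = 667.
All other subsets cost ≥ 654. Minimum total cost: 646.

646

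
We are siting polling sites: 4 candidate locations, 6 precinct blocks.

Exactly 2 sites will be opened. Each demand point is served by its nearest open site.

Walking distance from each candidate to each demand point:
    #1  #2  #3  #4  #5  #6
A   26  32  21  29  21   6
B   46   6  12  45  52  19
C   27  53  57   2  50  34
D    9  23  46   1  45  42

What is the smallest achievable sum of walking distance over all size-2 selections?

Open {A, D}.
  #1→D 9, #2→D 23, #3→A 21, #4→D 1, #5→A 21, #6→A 6  ⇒ total 81.
Compare {B, D}: total 92.
Compare {A, B}: total 100.
No size-2 selection does better; minimum is 81.

81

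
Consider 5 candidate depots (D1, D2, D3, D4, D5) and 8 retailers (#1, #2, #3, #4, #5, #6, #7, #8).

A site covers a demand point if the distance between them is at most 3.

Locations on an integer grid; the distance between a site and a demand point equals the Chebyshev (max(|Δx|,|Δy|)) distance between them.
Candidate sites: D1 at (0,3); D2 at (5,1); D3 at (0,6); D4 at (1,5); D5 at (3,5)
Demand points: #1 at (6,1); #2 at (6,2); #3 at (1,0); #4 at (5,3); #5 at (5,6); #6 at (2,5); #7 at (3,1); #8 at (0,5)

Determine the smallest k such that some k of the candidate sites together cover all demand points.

Coverage sets (demand points within 3 of each site):
  D1: {#3, #6, #7, #8}
  D2: {#1, #2, #4, #7}
  D3: {#6, #8}
  D4: {#6, #8}
  D5: {#2, #4, #5, #6, #8}
No 2 sites suffice: every size-2 union leaves at least one demand point uncovered.
But {D1, D2, D5} covers everything, so the minimum is 3.

3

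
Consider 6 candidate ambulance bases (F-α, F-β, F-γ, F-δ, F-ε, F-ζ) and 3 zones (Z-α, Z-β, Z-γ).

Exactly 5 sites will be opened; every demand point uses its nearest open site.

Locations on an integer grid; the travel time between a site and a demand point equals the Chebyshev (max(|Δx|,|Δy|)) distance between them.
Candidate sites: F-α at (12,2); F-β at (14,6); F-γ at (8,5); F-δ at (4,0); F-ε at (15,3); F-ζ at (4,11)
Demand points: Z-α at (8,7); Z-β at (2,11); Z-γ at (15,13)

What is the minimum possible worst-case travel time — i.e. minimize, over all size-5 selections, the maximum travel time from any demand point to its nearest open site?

Open {F-α, F-β, F-γ, F-δ, F-ε}.
  Farthest demand point is Z-γ at travel time 7 (to F-β); all others are ≤ 7.
With {F-α, F-β, F-γ, F-δ, F-ζ} the worst case is 7.
With {F-α, F-β, F-γ, F-ε, F-ζ} the worst case is 7.
No size-5 selection achieves below 7.

7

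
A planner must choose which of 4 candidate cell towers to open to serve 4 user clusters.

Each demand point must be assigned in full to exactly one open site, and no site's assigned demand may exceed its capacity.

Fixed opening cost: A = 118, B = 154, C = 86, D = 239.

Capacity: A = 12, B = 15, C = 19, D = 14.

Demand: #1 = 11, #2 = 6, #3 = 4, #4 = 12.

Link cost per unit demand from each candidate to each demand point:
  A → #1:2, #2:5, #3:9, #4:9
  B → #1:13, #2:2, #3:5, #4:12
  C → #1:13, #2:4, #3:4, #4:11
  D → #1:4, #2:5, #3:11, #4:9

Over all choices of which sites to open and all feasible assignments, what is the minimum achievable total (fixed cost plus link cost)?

540

Open {A, B, C}; cheapest assignment that respects the capacities:
  A (cap 12, load 11): #1 — cost 11×2 = 22
  B (cap 15, load 6): #2 — cost 6×2 = 12
  C (cap 19, load 16): #3, #4 — cost 4×4 + 12×11 = 148
  Shipping 182, fixed 358 → total 540.
  Any other capacity-feasible assignment to {A, B, C} ships for at least 182.
Compare {B, C}: its best feasible assignment gives total 559.
Compare {A, C, D}: its best feasible assignment gives total 613.
Every other set of open sites that can feasibly serve all demand totals ≥ 559 even under its best assignment. Minimum: 540.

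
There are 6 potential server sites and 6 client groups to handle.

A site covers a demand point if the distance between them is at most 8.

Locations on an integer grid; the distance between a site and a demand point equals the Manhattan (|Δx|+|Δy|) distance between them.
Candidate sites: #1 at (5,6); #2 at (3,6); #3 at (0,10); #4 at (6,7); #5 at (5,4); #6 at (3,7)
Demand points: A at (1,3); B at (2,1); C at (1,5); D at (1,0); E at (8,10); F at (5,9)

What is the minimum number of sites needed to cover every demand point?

2

Coverage sets (demand points within 8 of each site):
  #1: {A, B, C, E, F}
  #2: {A, B, C, D, F}
  #3: {A, C, E, F}
  #4: {C, E, F}
  #5: {A, B, C, D, F}
  #6: {A, B, C, E, F}
No single site covers all 6 demand points.
But {#1, #2} covers everything, so the minimum is 2.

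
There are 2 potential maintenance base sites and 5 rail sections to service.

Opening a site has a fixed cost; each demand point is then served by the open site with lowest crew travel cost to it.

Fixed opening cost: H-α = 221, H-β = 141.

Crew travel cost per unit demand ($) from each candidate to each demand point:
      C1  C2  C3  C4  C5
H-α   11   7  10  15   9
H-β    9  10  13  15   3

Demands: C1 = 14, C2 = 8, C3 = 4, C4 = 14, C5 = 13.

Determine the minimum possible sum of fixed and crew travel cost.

Open {H-β}: assign each demand point to its cheapest open site.
  C1→H-β 14×9=126, C2→H-β 8×10=80, C3→H-β 4×13=52, C4→H-β 14×15=210, C5→H-β 13×3=39
  crew travel cost 507, fixed 141 → total 648.
Compare {H-α}: crew travel cost 577 + fixed 221 = 798.
Compare {H-α, H-β}: crew travel cost 471 + fixed 362 = 833.

648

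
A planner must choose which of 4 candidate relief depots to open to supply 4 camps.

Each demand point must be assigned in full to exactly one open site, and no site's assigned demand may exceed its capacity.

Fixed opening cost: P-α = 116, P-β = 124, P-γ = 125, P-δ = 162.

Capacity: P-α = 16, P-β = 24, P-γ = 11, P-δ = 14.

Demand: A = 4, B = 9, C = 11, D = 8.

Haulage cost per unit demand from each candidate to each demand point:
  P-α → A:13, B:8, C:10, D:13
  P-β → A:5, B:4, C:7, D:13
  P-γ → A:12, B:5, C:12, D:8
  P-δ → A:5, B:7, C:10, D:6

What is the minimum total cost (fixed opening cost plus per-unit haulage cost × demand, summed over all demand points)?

446

Open {P-β, P-γ}; cheapest assignment that respects the capacities:
  P-β (cap 24, load 24): A, B, C — cost 4×5 + 9×4 + 11×7 = 133
  P-γ (cap 11, load 8): D — cost 8×8 = 64
  Shipping 197, fixed 249 → total 446.
  Any other capacity-feasible assignment to {P-β, P-γ} ships for at least 197.
Compare {P-β, P-δ}: its best feasible assignment gives total 467.
Compare {P-α, P-β}: its best feasible assignment gives total 477.
Every other set of open sites that can feasibly serve all demand totals ≥ 467 even under its best assignment. Minimum: 446.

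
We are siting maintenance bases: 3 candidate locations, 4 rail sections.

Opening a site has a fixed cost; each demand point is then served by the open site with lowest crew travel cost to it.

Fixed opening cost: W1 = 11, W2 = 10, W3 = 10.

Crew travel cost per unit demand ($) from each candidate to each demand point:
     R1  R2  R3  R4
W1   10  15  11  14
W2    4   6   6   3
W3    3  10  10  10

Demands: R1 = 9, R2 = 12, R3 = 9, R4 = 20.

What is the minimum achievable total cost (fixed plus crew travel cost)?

232

Open {W2}: assign each demand point to its cheapest open site.
  R1→W2 9×4=36, R2→W2 12×6=72, R3→W2 9×6=54, R4→W2 20×3=60
  crew travel cost 222, fixed 10 → total 232.
Compare {W2, W3}: crew travel cost 213 + fixed 20 = 233.
Compare {W1, W2}: crew travel cost 222 + fixed 21 = 243.
Compare {W1, W2, W3}: crew travel cost 213 + fixed 31 = 244.
All other subsets cost ≥ 233. Minimum total cost: 232.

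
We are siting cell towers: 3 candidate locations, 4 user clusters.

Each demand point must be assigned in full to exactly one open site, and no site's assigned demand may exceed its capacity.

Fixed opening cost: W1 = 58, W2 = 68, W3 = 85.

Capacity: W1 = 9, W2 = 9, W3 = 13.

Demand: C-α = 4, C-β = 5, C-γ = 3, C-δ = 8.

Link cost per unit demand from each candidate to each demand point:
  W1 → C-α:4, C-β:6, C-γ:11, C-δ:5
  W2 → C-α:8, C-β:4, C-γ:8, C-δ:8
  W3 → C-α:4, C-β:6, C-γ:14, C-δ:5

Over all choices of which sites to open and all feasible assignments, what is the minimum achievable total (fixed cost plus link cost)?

253

Open {W2, W3}; cheapest assignment that respects the capacities:
  W2 (cap 9, load 8): C-β, C-γ — cost 5×4 + 3×8 = 44
  W3 (cap 13, load 12): C-α, C-δ — cost 4×4 + 8×5 = 56
  Shipping 100, fixed 153 → total 253.
  Any other capacity-feasible assignment to {W2, W3} ships for at least 100.
Compare {W1, W3}: its best feasible assignment gives total 262.
Compare {W1, W2, W3}: its best feasible assignment gives total 311.
Every other set of open sites that can feasibly serve all demand totals ≥ 262 even under its best assignment. Minimum: 253.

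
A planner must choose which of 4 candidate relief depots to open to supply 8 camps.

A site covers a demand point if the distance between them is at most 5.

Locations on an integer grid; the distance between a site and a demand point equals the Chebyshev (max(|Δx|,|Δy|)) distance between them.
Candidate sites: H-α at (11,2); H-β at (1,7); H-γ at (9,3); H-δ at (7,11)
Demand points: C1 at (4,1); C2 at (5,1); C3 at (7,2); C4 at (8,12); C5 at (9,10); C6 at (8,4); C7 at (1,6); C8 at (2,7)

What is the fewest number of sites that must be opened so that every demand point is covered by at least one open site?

Coverage sets (demand points within 5 of each site):
  H-α: {C3, C6}
  H-β: {C7, C8}
  H-γ: {C1, C2, C3, C6}
  H-δ: {C4, C5, C8}
No 2 sites suffice: every size-2 union leaves at least one demand point uncovered.
But {H-β, H-γ, H-δ} covers everything, so the minimum is 3.

3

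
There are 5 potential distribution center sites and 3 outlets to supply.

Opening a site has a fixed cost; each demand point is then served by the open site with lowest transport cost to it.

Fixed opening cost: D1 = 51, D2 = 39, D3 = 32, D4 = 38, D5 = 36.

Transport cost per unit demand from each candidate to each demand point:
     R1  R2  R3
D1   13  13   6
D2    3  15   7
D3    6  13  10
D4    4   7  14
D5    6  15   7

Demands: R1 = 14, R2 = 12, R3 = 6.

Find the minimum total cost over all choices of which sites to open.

Open {D2, D4}: assign each demand point to its cheapest open site.
  R1→D2 14×3=42, R2→D4 12×7=84, R3→D2 6×7=42
  transport cost 168, fixed 77 → total 245.
Compare {D4, D5}: transport cost 182 + fixed 74 = 256.
Compare {D4}: transport cost 224 + fixed 38 = 262.
Compare {D1, D4}: transport cost 176 + fixed 89 = 265.
All other subsets cost ≥ 256. Minimum total cost: 245.

245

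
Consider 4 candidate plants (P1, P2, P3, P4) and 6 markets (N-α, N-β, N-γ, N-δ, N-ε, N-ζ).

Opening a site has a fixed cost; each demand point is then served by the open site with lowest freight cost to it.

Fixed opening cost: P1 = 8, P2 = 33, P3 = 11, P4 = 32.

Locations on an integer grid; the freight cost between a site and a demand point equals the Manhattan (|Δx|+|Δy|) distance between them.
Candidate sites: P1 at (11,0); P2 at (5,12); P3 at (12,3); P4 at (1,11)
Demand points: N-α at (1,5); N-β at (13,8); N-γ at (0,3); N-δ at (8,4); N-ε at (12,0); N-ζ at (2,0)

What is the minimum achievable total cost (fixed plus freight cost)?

Open {P3}: assign each demand point to its cheapest open site.
  N-α→P3 13, N-β→P3 6, N-γ→P3 12, N-δ→P3 5, N-ε→P3 3, N-ζ→P3 13
  freight cost 52, fixed 11 → total 63.
Compare {P1}: freight cost 56 + fixed 8 = 64.
Compare {P1, P3}: freight cost 46 + fixed 19 = 65.
Compare {P1, P4}: freight cost 42 + fixed 40 = 82.
All other subsets cost ≥ 64. Minimum total cost: 63.

63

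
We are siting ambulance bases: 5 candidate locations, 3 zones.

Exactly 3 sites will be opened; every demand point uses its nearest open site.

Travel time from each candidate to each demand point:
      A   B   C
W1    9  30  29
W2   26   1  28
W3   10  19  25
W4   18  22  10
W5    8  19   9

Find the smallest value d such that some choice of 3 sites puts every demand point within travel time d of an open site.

9

Open {W1, W2, W5}.
  Farthest demand point is C at travel time 9 (to W5); all others are ≤ 9.
With {W2, W3, W5} the worst case is 9.
With {W2, W4, W5} the worst case is 9.
No size-3 selection achieves below 9.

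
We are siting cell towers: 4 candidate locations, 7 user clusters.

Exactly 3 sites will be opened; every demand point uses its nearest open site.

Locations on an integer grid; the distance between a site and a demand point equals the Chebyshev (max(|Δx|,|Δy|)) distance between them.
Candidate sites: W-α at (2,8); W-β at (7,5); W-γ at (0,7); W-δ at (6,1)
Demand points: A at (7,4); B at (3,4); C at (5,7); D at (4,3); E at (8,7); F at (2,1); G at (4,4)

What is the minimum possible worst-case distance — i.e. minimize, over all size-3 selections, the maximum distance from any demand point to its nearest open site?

4

Open {W-α, W-β, W-δ}.
  Farthest demand point is F at distance 4 (to W-δ); all others are ≤ 4.
With {W-β, W-γ, W-δ} the worst case is 4.
With {W-α, W-β, W-γ} the worst case is 5.
No size-3 selection achieves below 4.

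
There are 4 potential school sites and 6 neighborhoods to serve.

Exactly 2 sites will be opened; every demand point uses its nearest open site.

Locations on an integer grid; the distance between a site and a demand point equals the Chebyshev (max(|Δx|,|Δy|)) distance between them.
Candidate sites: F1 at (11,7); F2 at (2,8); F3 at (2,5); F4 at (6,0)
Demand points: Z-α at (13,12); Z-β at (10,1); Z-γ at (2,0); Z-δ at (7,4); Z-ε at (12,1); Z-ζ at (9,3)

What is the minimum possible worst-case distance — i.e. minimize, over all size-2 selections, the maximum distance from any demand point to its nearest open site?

6

Open {F1, F3}.
  Farthest demand point is Z-β at distance 6 (to F1); all others are ≤ 6.
With {F1, F4} the worst case is 6.
With {F1, F2} the worst case is 8.
No size-2 selection achieves below 6.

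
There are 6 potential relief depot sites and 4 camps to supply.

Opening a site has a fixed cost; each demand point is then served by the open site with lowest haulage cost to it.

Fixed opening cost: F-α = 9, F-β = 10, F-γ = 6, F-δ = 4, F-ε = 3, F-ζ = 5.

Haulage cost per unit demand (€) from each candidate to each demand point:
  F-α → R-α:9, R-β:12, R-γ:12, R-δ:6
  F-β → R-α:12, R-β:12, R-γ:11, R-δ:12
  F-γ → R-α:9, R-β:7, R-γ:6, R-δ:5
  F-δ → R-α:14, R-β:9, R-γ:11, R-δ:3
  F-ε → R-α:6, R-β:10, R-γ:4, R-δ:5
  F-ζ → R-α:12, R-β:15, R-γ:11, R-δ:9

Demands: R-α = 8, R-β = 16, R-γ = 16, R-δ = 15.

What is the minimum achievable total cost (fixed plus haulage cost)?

Open {F-γ, F-δ, F-ε}: assign each demand point to its cheapest open site.
  R-α→F-ε 8×6=48, R-β→F-γ 16×7=112, R-γ→F-ε 16×4=64, R-δ→F-δ 15×3=45
  haulage cost 269, fixed 13 → total 282.
Compare {F-γ, F-δ, F-ε, F-ζ}: haulage cost 269 + fixed 18 = 287.
Compare {F-α, F-γ, F-δ, F-ε}: haulage cost 269 + fixed 22 = 291.
Compare {F-β, F-γ, F-δ, F-ε}: haulage cost 269 + fixed 23 = 292.
All other subsets cost ≥ 287. Minimum total cost: 282.

282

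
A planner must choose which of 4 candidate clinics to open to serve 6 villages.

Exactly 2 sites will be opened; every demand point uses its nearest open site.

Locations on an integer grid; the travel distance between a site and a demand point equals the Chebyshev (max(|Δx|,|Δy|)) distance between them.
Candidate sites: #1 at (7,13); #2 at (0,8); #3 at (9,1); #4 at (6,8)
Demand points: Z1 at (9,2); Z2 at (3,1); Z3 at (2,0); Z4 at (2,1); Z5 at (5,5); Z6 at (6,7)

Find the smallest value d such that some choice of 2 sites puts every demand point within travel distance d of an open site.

7

Open {#1, #3}.
  Farthest demand point is Z3 at travel distance 7 (to #3); all others are ≤ 7.
With {#2, #3} the worst case is 7.
With {#3, #4} the worst case is 7.
No size-2 selection achieves below 7.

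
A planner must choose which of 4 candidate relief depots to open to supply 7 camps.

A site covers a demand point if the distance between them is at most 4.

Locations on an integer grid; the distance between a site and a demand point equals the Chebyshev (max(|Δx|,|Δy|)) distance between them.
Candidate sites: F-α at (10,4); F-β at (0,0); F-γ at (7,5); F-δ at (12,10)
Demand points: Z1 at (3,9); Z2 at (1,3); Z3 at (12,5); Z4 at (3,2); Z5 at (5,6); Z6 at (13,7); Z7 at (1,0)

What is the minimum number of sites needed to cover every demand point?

3

Coverage sets (demand points within 4 of each site):
  F-α: {Z3, Z6}
  F-β: {Z2, Z4, Z7}
  F-γ: {Z1, Z4, Z5}
  F-δ: {Z6}
No 2 sites suffice: every size-2 union leaves at least one demand point uncovered.
But {F-α, F-β, F-γ} covers everything, so the minimum is 3.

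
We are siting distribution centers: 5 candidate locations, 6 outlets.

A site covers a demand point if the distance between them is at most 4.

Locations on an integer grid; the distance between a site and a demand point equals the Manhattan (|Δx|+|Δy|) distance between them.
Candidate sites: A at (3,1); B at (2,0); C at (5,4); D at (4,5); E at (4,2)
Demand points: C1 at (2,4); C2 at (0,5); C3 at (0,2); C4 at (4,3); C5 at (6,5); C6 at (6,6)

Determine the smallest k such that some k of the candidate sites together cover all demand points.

2

Coverage sets (demand points within 4 of each site):
  A: {C1, C3, C4}
  B: {C1, C3}
  C: {C1, C4, C5, C6}
  D: {C1, C2, C4, C5, C6}
  E: {C1, C3, C4}
No single site covers all 6 demand points.
But {A, D} covers everything, so the minimum is 2.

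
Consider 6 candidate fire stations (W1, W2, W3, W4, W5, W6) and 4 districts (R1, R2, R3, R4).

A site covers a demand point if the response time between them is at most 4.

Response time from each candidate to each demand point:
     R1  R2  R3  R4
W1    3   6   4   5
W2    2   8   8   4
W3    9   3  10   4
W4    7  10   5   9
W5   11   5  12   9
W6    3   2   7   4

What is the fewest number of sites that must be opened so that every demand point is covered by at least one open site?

Coverage sets (demand points within 4 of each site):
  W1: {R1, R3}
  W2: {R1, R4}
  W3: {R2, R4}
  W4: {}
  W5: {}
  W6: {R1, R2, R4}
No single site covers all 4 demand points.
But {W1, W3} covers everything, so the minimum is 2.

2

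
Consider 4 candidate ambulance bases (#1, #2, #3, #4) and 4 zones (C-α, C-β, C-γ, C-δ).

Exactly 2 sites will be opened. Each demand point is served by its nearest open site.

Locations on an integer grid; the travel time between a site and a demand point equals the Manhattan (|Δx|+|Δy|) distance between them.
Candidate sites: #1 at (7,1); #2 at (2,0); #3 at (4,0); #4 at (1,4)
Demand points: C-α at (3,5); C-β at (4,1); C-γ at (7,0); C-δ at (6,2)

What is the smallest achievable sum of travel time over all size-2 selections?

Open {#1, #4}.
  C-α→#4 3, C-β→#1 3, C-γ→#1 1, C-δ→#1 2  ⇒ total 9.
Compare {#1, #3}: total 10.
Compare {#3, #4}: total 11.
No size-2 selection does better; minimum is 9.

9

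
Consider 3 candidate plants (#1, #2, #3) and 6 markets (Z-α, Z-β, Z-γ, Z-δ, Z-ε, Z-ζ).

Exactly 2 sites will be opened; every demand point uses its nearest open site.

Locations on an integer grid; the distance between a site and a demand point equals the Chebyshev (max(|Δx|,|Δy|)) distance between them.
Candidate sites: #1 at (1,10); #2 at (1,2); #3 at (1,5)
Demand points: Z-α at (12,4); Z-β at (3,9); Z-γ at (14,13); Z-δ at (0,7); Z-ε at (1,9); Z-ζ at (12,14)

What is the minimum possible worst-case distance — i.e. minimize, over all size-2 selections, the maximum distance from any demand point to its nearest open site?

Open {#1, #2}.
  Farthest demand point is Z-γ at distance 13 (to #1); all others are ≤ 13.
With {#1, #3} the worst case is 13.
With {#2, #3} the worst case is 13.
No size-2 selection achieves below 13.

13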